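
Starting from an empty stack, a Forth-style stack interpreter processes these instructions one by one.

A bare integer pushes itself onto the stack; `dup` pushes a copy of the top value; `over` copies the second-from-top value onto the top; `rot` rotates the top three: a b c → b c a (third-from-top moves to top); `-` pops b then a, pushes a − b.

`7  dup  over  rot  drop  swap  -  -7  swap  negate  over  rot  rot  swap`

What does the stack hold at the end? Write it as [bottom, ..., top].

7       7
dup     7 7
over    7 7 7
rot     7 7 7
drop    7 7
swap    7 7
-       0
-7      0 -7
swap    -7 0
negate  -7 0
over    -7 0 -7
rot     0 -7 -7
rot     -7 -7 0
swap    -7 0 -7

[-7, 0, -7]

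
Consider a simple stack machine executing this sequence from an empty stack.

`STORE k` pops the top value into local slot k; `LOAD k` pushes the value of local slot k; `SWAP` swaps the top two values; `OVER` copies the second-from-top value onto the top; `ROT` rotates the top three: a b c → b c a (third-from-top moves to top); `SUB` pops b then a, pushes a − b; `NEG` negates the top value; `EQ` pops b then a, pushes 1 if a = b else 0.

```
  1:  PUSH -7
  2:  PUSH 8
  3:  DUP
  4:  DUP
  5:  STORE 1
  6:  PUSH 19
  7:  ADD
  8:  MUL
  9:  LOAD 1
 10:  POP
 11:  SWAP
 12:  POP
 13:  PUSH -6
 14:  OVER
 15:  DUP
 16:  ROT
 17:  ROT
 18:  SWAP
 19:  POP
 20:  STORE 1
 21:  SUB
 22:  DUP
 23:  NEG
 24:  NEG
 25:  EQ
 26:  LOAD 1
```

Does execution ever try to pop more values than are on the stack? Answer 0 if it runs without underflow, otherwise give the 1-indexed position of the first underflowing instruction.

0

PUSH -7 : [-7]
PUSH 8  : [-7, 8]
DUP     : [-7, 8, 8]
DUP     : [-7, 8, 8, 8]
STORE 1 : [-7, 8, 8]
PUSH 19 : [-7, 8, 8, 19]
ADD     : [-7, 8, 27]
MUL     : [-7, 216]
LOAD 1  : [-7, 216, 8]
POP     : [-7, 216]
SWAP    : [216, -7]
POP     : [216]
PUSH -6 : [216, -6]
OVER    : [216, -6, 216]
DUP     : [216, -6, 216, 216]
ROT     : [216, 216, 216, -6]
ROT     : [216, 216, -6, 216]
SWAP    : [216, 216, 216, -6]
POP     : [216, 216, 216]
STORE 1 : [216, 216]
SUB     : [0]
DUP     : [0, 0]
NEG     : [0, 0]
NEG     : [0, 0]
EQ      : [1]
LOAD 1  : [1, 216]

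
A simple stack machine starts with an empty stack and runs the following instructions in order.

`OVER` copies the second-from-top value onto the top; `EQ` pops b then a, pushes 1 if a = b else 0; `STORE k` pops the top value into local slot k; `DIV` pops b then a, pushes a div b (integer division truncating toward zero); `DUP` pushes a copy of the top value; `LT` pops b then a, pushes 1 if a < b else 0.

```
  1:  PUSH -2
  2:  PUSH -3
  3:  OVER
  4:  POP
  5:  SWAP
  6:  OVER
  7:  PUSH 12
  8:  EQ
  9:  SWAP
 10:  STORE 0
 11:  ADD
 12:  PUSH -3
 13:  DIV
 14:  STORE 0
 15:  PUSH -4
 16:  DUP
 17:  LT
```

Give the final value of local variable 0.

1

PUSH -2 -> [-2]
PUSH -3 -> [-2, -3]
OVER    -> [-2, -3, -2]
POP     -> [-2, -3]
SWAP    -> [-3, -2]
OVER    -> [-3, -2, -3]
PUSH 12 -> [-3, -2, -3, 12]
EQ      -> [-3, -2, 0]
SWAP    -> [-3, 0, -2]
STORE 0 -> [-3, 0]
ADD     -> [-3]
PUSH -3 -> [-3, -3]
DIV     -> [1]
STORE 0 -> []
PUSH -4 -> [-4]
DUP     -> [-4, -4]
LT      -> [0]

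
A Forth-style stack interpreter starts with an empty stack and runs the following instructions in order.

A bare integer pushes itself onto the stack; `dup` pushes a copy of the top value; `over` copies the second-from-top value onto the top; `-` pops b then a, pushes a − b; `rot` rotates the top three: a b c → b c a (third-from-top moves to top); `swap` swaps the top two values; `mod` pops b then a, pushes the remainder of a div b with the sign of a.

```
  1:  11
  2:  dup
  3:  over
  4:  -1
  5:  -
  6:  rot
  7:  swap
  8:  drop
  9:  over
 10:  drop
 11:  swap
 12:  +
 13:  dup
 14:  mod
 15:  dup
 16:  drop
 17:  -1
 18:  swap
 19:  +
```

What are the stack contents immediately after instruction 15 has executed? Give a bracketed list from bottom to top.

[0, 0]

11   : 11
dup  : 11 11
over : 11 11 11
-1   : 11 11 11 -1
-    : 11 11 12
rot  : 11 12 11
swap : 11 11 12
drop : 11 11
over : 11 11 11
drop : 11 11
swap : 11 11
+    : 22
dup  : 22 22
mod  : 0
dup  : 0 0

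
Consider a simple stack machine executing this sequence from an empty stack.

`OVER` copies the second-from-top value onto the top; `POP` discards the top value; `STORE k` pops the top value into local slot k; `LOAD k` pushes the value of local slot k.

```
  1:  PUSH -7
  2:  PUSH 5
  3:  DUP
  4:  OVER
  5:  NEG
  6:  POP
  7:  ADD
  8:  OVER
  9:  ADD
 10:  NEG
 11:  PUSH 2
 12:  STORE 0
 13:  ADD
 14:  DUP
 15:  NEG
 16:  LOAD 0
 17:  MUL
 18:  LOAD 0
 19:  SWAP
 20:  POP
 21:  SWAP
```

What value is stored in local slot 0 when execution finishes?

2

PUSH -7 -> -7
PUSH 5  -> -7 5
DUP     -> -7 5 5
OVER    -> -7 5 5 5
NEG     -> -7 5 5 -5
POP     -> -7 5 5
ADD     -> -7 10
OVER    -> -7 10 -7
ADD     -> -7 3
NEG     -> -7 -3
PUSH 2  -> -7 -3 2
STORE 0 -> -7 -3
ADD     -> -10
DUP     -> -10 -10
NEG     -> -10 10
LOAD 0  -> -10 10 2
MUL     -> -10 20
LOAD 0  -> -10 20 2
SWAP    -> -10 2 20
POP     -> -10 2
SWAP    -> 2 -10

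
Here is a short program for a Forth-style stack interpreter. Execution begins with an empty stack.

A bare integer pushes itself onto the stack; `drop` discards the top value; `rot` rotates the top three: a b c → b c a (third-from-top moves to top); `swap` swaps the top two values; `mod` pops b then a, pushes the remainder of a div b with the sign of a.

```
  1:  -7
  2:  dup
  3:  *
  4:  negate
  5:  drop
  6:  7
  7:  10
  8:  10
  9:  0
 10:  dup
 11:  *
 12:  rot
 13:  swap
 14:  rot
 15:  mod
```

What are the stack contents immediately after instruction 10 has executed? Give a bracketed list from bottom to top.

[7, 10, 10, 0, 0]

-7     : -7
dup    : -7 -7
*      : 49
negate : -49
drop   : (empty)
7      : 7
10     : 7 10
10     : 7 10 10
0      : 7 10 10 0
dup    : 7 10 10 0 0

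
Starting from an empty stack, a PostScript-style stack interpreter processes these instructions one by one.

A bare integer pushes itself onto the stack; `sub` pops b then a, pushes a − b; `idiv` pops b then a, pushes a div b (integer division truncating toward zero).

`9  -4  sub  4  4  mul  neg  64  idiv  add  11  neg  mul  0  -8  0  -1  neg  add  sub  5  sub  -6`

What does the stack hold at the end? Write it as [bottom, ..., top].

9    : 9
-4   : 9 -4
sub  : 13
4    : 13 4
4    : 13 4 4
mul  : 13 16
neg  : 13 -16
64   : 13 -16 64
idiv : 13 0
add  : 13
11   : 13 11
neg  : 13 -11
mul  : -143
0    : -143 0
-8   : -143 0 -8
0    : -143 0 -8 0
-1   : -143 0 -8 0 -1
neg  : -143 0 -8 0 1
add  : -143 0 -8 1
sub  : -143 0 -9
5    : -143 0 -9 5
sub  : -143 0 -14
-6   : -143 0 -14 -6

[-143, 0, -14, -6]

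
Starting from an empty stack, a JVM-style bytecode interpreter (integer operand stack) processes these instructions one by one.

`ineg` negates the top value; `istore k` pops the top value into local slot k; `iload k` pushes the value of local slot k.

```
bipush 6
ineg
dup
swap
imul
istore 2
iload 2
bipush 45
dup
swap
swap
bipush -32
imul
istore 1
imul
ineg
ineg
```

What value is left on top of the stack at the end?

bipush 6   : [6]
ineg       : [-6]
dup        : [-6, -6]
swap       : [-6, -6]
imul       : [36]
istore 2   : []
iload 2    : [36]
bipush 45  : [36, 45]
dup        : [36, 45, 45]
swap       : [36, 45, 45]
swap       : [36, 45, 45]
bipush -32 : [36, 45, 45, -32]
imul       : [36, 45, -1440]
istore 1   : [36, 45]
imul       : [1620]
ineg       : [-1620]
ineg       : [1620]

1620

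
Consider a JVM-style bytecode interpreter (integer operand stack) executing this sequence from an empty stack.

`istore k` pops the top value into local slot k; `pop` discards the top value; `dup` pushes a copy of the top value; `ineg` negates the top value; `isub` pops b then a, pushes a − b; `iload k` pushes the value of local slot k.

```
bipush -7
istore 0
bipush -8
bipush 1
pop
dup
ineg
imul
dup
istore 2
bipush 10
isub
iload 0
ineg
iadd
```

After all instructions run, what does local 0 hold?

bipush -7 → -7
istore 0  → (empty)
bipush -8 → -8
bipush 1  → -8 1
pop       → -8
dup       → -8 -8
ineg      → -8 8
imul      → -64
dup       → -64 -64
istore 2  → -64
bipush 10 → -64 10
isub      → -74
iload 0   → -74 -7
ineg      → -74 7
iadd      → -67

-7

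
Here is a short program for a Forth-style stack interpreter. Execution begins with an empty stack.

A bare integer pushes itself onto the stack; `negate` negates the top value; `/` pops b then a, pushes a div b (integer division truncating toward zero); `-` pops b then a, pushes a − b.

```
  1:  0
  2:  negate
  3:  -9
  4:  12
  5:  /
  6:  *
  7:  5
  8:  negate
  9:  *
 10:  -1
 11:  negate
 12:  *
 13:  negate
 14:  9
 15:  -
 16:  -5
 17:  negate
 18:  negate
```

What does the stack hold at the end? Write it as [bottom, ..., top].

0      -> 0
negate -> 0
-9     -> 0 -9
12     -> 0 -9 12
/      -> 0 0
*      -> 0
5      -> 0 5
negate -> 0 -5
*      -> 0
-1     -> 0 -1
negate -> 0 1
*      -> 0
negate -> 0
9      -> 0 9
-      -> -9
-5     -> -9 -5
negate -> -9 5
negate -> -9 -5

[-9, -5]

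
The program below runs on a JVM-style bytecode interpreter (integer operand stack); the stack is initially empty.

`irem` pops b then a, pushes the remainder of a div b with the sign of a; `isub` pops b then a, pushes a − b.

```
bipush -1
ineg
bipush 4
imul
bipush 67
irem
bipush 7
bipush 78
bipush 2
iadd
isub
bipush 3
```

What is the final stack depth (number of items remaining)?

bipush -1  -1
ineg       1
bipush 4   1 4
imul       4
bipush 67  4 67
irem       4
bipush 7   4 7
bipush 78  4 7 78
bipush 2   4 7 78 2
iadd       4 7 80
isub       4 -73
bipush 3   4 -73 3

3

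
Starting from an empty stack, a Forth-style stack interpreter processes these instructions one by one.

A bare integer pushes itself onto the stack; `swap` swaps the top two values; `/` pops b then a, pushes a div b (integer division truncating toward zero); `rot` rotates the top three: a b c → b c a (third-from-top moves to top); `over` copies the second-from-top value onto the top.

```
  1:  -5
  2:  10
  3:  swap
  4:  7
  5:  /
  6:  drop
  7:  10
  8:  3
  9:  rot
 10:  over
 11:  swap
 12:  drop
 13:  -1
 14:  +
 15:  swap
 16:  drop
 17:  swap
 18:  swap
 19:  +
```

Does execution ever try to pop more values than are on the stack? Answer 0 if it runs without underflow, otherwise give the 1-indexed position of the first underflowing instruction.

0

-5   → -5
10   → -5 10
swap → 10 -5
7    → 10 -5 7
/    → 10 0
drop → 10
10   → 10 10
3    → 10 10 3
rot  → 10 3 10
over → 10 3 10 3
swap → 10 3 3 10
drop → 10 3 3
-1   → 10 3 3 -1
+    → 10 3 2
swap → 10 2 3
drop → 10 2
swap → 2 10
swap → 10 2
+    → 12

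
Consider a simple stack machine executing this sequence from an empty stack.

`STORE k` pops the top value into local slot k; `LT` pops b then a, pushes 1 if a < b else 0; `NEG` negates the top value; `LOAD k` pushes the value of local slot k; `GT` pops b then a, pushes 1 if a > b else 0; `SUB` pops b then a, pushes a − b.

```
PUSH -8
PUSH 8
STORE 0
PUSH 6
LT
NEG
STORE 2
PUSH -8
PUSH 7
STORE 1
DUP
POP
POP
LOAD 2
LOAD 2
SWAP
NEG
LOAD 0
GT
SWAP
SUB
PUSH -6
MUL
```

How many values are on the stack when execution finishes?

1

PUSH -8 : [-8]
PUSH 8  : [-8, 8]
STORE 0 : [-8]
PUSH 6  : [-8, 6]
LT      : [1]
NEG     : [-1]
STORE 2 : []
PUSH -8 : [-8]
PUSH 7  : [-8, 7]
STORE 1 : [-8]
DUP     : [-8, -8]
POP     : [-8]
POP     : []
LOAD 2  : [-1]
LOAD 2  : [-1, -1]
SWAP    : [-1, -1]
NEG     : [-1, 1]
LOAD 0  : [-1, 1, 8]
GT      : [-1, 0]
SWAP    : [0, -1]
SUB     : [1]
PUSH -6 : [1, -6]
MUL     : [-6]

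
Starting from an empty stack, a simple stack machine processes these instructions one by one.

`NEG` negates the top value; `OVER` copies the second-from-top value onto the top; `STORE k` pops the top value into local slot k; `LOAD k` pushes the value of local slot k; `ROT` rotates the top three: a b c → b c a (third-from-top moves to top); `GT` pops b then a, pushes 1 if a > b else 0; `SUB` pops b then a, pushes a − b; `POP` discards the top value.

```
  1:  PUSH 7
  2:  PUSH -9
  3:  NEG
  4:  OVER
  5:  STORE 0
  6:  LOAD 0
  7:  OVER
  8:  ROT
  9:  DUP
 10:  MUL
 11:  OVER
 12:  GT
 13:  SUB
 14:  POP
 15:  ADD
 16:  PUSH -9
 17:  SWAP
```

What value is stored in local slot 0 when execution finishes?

7

PUSH 7  -> 7
PUSH -9 -> 7 -9
NEG     -> 7 9
OVER    -> 7 9 7
STORE 0 -> 7 9
LOAD 0  -> 7 9 7
OVER    -> 7 9 7 9
ROT     -> 7 7 9 9
DUP     -> 7 7 9 9 9
MUL     -> 7 7 9 81
OVER    -> 7 7 9 81 9
GT      -> 7 7 9 1
SUB     -> 7 7 8
POP     -> 7 7
ADD     -> 14
PUSH -9 -> 14 -9
SWAP    -> -9 14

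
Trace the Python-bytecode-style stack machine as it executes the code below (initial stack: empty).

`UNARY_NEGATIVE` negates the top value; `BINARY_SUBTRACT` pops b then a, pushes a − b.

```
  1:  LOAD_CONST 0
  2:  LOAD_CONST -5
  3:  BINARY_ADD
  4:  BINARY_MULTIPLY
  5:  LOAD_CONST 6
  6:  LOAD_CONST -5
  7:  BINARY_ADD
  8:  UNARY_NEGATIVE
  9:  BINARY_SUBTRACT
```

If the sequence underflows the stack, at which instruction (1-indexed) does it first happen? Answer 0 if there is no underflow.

4

LOAD_CONST 0  -> 0
LOAD_CONST -5 -> 0 -5
BINARY_ADD    -> -5
BINARY_MULTIPLY  — needs 2 operands, stack has 1 → underflow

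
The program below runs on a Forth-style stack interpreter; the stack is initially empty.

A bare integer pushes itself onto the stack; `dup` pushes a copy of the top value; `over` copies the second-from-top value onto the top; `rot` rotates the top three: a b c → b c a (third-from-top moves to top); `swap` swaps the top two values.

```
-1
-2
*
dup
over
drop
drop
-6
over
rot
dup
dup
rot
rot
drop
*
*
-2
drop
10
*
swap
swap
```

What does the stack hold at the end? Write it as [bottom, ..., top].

[-6, 80]

-1   → -1
-2   → -1 -2
*    → 2
dup  → 2 2
over → 2 2 2
drop → 2 2
drop → 2
-6   → 2 -6
over → 2 -6 2
rot  → -6 2 2
dup  → -6 2 2 2
dup  → -6 2 2 2 2
rot  → -6 2 2 2 2
rot  → -6 2 2 2 2
drop → -6 2 2 2
*    → -6 2 4
*    → -6 8
-2   → -6 8 -2
drop → -6 8
10   → -6 8 10
*    → -6 80
swap → 80 -6
swap → -6 80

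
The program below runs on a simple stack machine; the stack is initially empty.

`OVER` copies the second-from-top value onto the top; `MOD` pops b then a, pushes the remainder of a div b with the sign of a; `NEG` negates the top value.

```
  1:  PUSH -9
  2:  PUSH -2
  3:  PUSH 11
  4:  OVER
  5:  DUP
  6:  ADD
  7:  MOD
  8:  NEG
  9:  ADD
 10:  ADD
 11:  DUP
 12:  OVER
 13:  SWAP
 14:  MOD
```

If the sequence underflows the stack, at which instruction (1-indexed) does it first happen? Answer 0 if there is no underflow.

PUSH -9  [-9]
PUSH -2  [-9, -2]
PUSH 11  [-9, -2, 11]
OVER     [-9, -2, 11, -2]
DUP      [-9, -2, 11, -2, -2]
ADD      [-9, -2, 11, -4]
MOD      [-9, -2, 3]
NEG      [-9, -2, -3]
ADD      [-9, -5]
ADD      [-14]
DUP      [-14, -14]
OVER     [-14, -14, -14]
SWAP     [-14, -14, -14]
MOD      [-14, 0]

0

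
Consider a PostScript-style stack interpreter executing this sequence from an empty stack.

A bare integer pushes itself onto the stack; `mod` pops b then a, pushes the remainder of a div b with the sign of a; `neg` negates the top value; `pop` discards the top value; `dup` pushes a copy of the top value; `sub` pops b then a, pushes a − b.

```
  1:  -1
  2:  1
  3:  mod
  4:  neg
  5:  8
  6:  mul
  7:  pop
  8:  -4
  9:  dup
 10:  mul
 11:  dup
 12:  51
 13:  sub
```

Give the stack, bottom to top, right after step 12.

[16, 16, 51]

-1   [-1]
1    [-1, 1]
mod  [0]
neg  [0]
8    [0, 8]
mul  [0]
pop  []
-4   [-4]
dup  [-4, -4]
mul  [16]
dup  [16, 16]
51   [16, 16, 51]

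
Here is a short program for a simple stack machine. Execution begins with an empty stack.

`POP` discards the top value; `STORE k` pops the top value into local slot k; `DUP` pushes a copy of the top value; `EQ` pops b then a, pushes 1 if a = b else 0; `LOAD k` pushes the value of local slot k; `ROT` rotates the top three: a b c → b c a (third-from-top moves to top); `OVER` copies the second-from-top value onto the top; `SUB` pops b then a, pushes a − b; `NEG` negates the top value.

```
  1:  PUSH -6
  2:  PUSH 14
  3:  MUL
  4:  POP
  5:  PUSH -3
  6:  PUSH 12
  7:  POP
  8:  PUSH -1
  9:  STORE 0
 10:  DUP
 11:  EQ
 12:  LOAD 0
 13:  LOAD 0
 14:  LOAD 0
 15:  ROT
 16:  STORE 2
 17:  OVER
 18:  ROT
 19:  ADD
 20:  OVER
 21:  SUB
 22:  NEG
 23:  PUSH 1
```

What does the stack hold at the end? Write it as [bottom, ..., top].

[1, -1, 1, 1]

PUSH -6 -> -6
PUSH 14 -> -6 14
MUL     -> -84
POP     -> (empty)
PUSH -3 -> -3
PUSH 12 -> -3 12
POP     -> -3
PUSH -1 -> -3 -1
STORE 0 -> -3
DUP     -> -3 -3
EQ      -> 1
LOAD 0  -> 1 -1
LOAD 0  -> 1 -1 -1
LOAD 0  -> 1 -1 -1 -1
ROT     -> 1 -1 -1 -1
STORE 2 -> 1 -1 -1
OVER    -> 1 -1 -1 -1
ROT     -> 1 -1 -1 -1
ADD     -> 1 -1 -2
OVER    -> 1 -1 -2 -1
SUB     -> 1 -1 -1
NEG     -> 1 -1 1
PUSH 1  -> 1 -1 1 1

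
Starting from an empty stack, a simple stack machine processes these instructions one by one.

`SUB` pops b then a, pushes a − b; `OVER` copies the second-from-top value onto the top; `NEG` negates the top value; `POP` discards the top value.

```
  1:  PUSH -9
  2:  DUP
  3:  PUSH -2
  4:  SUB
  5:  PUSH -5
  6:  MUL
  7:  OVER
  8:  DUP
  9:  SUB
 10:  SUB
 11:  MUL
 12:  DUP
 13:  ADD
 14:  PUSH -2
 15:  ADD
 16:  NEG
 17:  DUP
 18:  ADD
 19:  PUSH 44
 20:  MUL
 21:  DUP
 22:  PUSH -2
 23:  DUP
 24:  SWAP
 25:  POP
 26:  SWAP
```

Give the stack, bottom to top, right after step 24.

PUSH -9 → [-9]
DUP     → [-9, -9]
PUSH -2 → [-9, -9, -2]
SUB     → [-9, -7]
PUSH -5 → [-9, -7, -5]
MUL     → [-9, 35]
OVER    → [-9, 35, -9]
DUP     → [-9, 35, -9, -9]
SUB     → [-9, 35, 0]
SUB     → [-9, 35]
MUL     → [-315]
DUP     → [-315, -315]
ADD     → [-630]
PUSH -2 → [-630, -2]
ADD     → [-632]
NEG     → [632]
DUP     → [632, 632]
ADD     → [1264]
PUSH 44 → [1264, 44]
MUL     → [55616]
DUP     → [55616, 55616]
PUSH -2 → [55616, 55616, -2]
DUP     → [55616, 55616, -2, -2]
SWAP    → [55616, 55616, -2, -2]

[55616, 55616, -2, -2]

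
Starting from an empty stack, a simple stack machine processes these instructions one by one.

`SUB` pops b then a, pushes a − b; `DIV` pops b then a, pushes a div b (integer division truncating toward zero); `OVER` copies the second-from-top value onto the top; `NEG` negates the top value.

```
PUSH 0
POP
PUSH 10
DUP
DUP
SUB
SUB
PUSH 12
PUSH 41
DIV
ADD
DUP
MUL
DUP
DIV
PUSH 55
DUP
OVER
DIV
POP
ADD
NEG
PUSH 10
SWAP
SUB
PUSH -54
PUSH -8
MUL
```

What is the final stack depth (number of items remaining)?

PUSH 0    0
POP       (empty)
PUSH 10   10
DUP       10 10
DUP       10 10 10
SUB       10 0
SUB       10
PUSH 12   10 12
PUSH 41   10 12 41
DIV       10 0
ADD       10
DUP       10 10
MUL       100
DUP       100 100
DIV       1
PUSH 55   1 55
DUP       1 55 55
OVER      1 55 55 55
DIV       1 55 1
POP       1 55
ADD       56
NEG       -56
PUSH 10   -56 10
SWAP      10 -56
SUB       66
PUSH -54  66 -54
PUSH -8   66 -54 -8
MUL       66 432

2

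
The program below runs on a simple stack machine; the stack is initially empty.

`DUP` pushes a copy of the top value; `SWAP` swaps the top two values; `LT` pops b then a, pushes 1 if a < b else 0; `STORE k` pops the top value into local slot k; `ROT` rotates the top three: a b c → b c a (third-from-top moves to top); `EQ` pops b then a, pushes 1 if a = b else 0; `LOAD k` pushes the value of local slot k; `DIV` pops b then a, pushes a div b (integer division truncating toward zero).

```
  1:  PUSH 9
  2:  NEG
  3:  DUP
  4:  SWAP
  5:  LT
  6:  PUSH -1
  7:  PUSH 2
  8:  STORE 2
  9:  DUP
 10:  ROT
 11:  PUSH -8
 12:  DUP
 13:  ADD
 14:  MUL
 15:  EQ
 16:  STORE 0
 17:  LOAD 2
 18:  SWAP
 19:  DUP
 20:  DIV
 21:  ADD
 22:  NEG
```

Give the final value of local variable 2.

2

PUSH 9   9
NEG      -9
DUP      -9 -9
SWAP     -9 -9
LT       0
PUSH -1  0 -1
PUSH 2   0 -1 2
STORE 2  0 -1
DUP      0 -1 -1
ROT      -1 -1 0
PUSH -8  -1 -1 0 -8
DUP      -1 -1 0 -8 -8
ADD      -1 -1 0 -16
MUL      -1 -1 0
EQ       -1 0
STORE 0  -1
LOAD 2   -1 2
SWAP     2 -1
DUP      2 -1 -1
DIV      2 1
ADD      3
NEG      -3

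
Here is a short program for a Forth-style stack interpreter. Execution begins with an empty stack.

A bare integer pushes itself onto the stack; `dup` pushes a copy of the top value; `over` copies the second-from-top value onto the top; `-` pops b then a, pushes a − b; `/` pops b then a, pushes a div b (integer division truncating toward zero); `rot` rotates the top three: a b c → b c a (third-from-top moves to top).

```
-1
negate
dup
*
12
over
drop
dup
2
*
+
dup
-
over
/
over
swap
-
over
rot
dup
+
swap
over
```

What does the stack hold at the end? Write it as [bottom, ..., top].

-1     : -1
negate : 1
dup    : 1 1
*      : 1
12     : 1 12
over   : 1 12 1
drop   : 1 12
dup    : 1 12 12
2      : 1 12 12 2
*      : 1 12 24
+      : 1 36
dup    : 1 36 36
-      : 1 0
over   : 1 0 1
/      : 1 0
over   : 1 0 1
swap   : 1 1 0
-      : 1 1
over   : 1 1 1
rot    : 1 1 1
dup    : 1 1 1 1
+      : 1 1 2
swap   : 1 2 1
over   : 1 2 1 2

[1, 2, 1, 2]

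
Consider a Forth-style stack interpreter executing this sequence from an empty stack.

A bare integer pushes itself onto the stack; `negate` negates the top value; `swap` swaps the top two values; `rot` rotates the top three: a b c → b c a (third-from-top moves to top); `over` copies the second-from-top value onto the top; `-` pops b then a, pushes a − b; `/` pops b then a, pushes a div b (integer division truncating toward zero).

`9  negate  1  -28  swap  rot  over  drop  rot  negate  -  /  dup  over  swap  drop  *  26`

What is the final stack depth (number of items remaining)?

2

9       [9]
negate  [-9]
1       [-9, 1]
-28     [-9, 1, -28]
swap    [-9, -28, 1]
rot     [-28, 1, -9]
over    [-28, 1, -9, 1]
drop    [-28, 1, -9]
rot     [1, -9, -28]
negate  [1, -9, 28]
-       [1, -37]
/       [0]
dup     [0, 0]
over    [0, 0, 0]
swap    [0, 0, 0]
drop    [0, 0]
*       [0]
26      [0, 26]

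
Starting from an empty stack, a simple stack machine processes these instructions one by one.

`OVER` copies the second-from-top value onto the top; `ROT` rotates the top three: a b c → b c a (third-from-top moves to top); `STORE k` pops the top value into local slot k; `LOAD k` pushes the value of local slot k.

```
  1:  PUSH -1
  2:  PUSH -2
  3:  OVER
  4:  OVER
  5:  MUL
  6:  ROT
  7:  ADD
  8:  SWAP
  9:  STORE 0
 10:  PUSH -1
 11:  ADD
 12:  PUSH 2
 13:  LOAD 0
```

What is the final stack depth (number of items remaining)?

PUSH -1 → -1
PUSH -2 → -1 -2
OVER    → -1 -2 -1
OVER    → -1 -2 -1 -2
MUL     → -1 -2 2
ROT     → -2 2 -1
ADD     → -2 1
SWAP    → 1 -2
STORE 0 → 1
PUSH -1 → 1 -1
ADD     → 0
PUSH 2  → 0 2
LOAD 0  → 0 2 -2

3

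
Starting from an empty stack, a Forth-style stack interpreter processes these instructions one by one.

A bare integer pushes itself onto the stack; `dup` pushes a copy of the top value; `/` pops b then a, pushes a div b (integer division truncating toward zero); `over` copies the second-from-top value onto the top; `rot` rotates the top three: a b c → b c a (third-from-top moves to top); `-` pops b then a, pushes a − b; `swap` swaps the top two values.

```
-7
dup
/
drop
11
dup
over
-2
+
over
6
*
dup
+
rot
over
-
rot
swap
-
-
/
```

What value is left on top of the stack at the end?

-7   -> -7
dup  -> -7 -7
/    -> 1
drop -> (empty)
11   -> 11
dup  -> 11 11
over -> 11 11 11
-2   -> 11 11 11 -2
+    -> 11 11 9
over -> 11 11 9 11
6    -> 11 11 9 11 6
*    -> 11 11 9 66
dup  -> 11 11 9 66 66
+    -> 11 11 9 132
rot  -> 11 9 132 11
over -> 11 9 132 11 132
-    -> 11 9 132 -121
rot  -> 11 132 -121 9
swap -> 11 132 9 -121
-    -> 11 132 130
-    -> 11 2
/    -> 5

5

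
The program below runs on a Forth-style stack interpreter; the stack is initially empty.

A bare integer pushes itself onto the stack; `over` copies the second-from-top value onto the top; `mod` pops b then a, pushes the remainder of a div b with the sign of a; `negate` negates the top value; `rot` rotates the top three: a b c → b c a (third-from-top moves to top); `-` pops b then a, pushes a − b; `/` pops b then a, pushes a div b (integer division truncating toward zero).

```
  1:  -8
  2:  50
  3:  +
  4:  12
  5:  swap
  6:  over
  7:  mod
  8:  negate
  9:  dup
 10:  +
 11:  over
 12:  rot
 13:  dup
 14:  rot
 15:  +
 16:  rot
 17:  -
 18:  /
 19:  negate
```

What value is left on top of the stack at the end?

0

-8     -> [-8]
50     -> [-8, 50]
+      -> [42]
12     -> [42, 12]
swap   -> [12, 42]
over   -> [12, 42, 12]
mod    -> [12, 6]
negate -> [12, -6]
dup    -> [12, -6, -6]
+      -> [12, -12]
over   -> [12, -12, 12]
rot    -> [-12, 12, 12]
dup    -> [-12, 12, 12, 12]
rot    -> [-12, 12, 12, 12]
+      -> [-12, 12, 24]
rot    -> [12, 24, -12]
-      -> [12, 36]
/      -> [0]
negate -> [0]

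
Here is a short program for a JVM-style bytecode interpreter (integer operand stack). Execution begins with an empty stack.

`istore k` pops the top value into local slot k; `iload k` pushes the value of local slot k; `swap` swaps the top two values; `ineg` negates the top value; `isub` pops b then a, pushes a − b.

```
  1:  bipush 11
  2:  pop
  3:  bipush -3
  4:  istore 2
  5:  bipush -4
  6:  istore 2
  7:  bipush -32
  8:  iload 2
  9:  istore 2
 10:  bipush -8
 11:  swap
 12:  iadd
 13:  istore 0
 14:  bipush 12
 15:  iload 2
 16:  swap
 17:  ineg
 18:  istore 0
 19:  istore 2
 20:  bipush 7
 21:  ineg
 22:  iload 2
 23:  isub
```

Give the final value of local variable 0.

-12

bipush 11  : [11]
pop        : []
bipush -3  : [-3]
istore 2   : []
bipush -4  : [-4]
istore 2   : []
bipush -32 : [-32]
iload 2    : [-32, -4]
istore 2   : [-32]
bipush -8  : [-32, -8]
swap       : [-8, -32]
iadd       : [-40]
istore 0   : []
bipush 12  : [12]
iload 2    : [12, -4]
swap       : [-4, 12]
ineg       : [-4, -12]
istore 0   : [-4]
istore 2   : []
bipush 7   : [7]
ineg       : [-7]
iload 2    : [-7, -4]
isub       : [-3]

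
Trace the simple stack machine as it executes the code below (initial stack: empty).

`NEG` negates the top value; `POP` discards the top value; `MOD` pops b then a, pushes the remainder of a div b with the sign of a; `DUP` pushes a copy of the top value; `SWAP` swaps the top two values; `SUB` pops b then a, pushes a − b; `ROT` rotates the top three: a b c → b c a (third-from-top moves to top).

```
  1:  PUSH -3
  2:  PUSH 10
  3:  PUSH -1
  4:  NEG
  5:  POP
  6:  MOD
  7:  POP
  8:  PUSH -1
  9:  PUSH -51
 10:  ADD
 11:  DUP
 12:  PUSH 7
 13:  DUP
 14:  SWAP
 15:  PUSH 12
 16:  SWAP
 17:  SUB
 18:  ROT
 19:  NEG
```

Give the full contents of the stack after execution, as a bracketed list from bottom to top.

PUSH -3  : [-3]
PUSH 10  : [-3, 10]
PUSH -1  : [-3, 10, -1]
NEG      : [-3, 10, 1]
POP      : [-3, 10]
MOD      : [-3]
POP      : []
PUSH -1  : [-1]
PUSH -51 : [-1, -51]
ADD      : [-52]
DUP      : [-52, -52]
PUSH 7   : [-52, -52, 7]
DUP      : [-52, -52, 7, 7]
SWAP     : [-52, -52, 7, 7]
PUSH 12  : [-52, -52, 7, 7, 12]
SWAP     : [-52, -52, 7, 12, 7]
SUB      : [-52, -52, 7, 5]
ROT      : [-52, 7, 5, -52]
NEG      : [-52, 7, 5, 52]

[-52, 7, 5, 52]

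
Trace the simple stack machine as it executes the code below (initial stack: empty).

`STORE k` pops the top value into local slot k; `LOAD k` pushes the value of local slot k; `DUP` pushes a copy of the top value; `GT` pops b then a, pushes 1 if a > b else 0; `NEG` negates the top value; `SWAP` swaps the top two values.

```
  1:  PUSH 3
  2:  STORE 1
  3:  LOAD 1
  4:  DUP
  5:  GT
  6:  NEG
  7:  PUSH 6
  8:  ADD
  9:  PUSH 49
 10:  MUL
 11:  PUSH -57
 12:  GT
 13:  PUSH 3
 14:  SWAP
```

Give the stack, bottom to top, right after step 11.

PUSH 3   -> 3
STORE 1  -> (empty)
LOAD 1   -> 3
DUP      -> 3 3
GT       -> 0
NEG      -> 0
PUSH 6   -> 0 6
ADD      -> 6
PUSH 49  -> 6 49
MUL      -> 294
PUSH -57 -> 294 -57

[294, -57]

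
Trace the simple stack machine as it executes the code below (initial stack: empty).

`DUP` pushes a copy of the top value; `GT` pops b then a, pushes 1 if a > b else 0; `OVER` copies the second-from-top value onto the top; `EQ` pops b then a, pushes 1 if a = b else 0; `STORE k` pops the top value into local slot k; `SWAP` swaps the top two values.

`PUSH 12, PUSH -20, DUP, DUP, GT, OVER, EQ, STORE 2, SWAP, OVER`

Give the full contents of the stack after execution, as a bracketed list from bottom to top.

PUSH 12  → [12]
PUSH -20 → [12, -20]
DUP      → [12, -20, -20]
DUP      → [12, -20, -20, -20]
GT       → [12, -20, 0]
OVER     → [12, -20, 0, -20]
EQ       → [12, -20, 0]
STORE 2  → [12, -20]
SWAP     → [-20, 12]
OVER     → [-20, 12, -20]

[-20, 12, -20]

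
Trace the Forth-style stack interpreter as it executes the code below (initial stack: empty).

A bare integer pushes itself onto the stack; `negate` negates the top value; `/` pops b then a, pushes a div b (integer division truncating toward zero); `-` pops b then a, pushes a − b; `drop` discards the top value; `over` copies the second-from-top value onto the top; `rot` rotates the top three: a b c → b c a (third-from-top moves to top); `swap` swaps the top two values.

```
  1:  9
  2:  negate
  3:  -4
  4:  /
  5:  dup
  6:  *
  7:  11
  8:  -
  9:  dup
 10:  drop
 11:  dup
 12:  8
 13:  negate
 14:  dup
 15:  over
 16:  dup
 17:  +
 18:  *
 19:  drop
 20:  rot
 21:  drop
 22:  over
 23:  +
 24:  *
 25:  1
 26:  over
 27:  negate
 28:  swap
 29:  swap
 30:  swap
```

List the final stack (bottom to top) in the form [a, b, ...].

9       9
negate  -9
-4      -9 -4
/       2
dup     2 2
*       4
11      4 11
-       -7
dup     -7 -7
drop    -7
dup     -7 -7
8       -7 -7 8
negate  -7 -7 -8
dup     -7 -7 -8 -8
over    -7 -7 -8 -8 -8
dup     -7 -7 -8 -8 -8 -8
+       -7 -7 -8 -8 -16
*       -7 -7 -8 128
drop    -7 -7 -8
rot     -7 -8 -7
drop    -7 -8
over    -7 -8 -7
+       -7 -15
*       105
1       105 1
over    105 1 105
negate  105 1 -105
swap    105 -105 1
swap    105 1 -105
swap    105 -105 1

[105, -105, 1]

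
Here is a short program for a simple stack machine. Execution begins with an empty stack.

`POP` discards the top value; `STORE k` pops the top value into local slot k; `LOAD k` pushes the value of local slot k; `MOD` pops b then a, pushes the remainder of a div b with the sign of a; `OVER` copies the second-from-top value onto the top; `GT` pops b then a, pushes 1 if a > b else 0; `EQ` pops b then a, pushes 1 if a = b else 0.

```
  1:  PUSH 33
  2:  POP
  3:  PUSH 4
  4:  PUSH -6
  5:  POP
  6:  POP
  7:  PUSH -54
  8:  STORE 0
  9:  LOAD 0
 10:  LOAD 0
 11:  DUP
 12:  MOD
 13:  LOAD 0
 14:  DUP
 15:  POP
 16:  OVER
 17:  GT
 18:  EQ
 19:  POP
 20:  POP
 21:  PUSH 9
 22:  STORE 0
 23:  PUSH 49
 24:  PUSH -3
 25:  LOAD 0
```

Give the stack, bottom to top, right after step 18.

PUSH 33  → 33
POP      → (empty)
PUSH 4   → 4
PUSH -6  → 4 -6
POP      → 4
POP      → (empty)
PUSH -54 → -54
STORE 0  → (empty)
LOAD 0   → -54
LOAD 0   → -54 -54
DUP      → -54 -54 -54
MOD      → -54 0
LOAD 0   → -54 0 -54
DUP      → -54 0 -54 -54
POP      → -54 0 -54
OVER     → -54 0 -54 0
GT       → -54 0 0
EQ       → -54 1

[-54, 1]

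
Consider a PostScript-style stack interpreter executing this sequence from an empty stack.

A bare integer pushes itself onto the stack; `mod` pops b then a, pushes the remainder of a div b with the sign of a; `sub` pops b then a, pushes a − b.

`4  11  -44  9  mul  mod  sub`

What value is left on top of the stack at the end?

4   -> [4]
11  -> [4, 11]
-44 -> [4, 11, -44]
9   -> [4, 11, -44, 9]
mul -> [4, 11, -396]
mod -> [4, 11]
sub -> [-7]

-7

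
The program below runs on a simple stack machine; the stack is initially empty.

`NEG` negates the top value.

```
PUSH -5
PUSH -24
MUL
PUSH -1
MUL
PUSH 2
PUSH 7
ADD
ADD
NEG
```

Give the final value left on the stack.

PUSH -5  → -5
PUSH -24 → -5 -24
MUL      → 120
PUSH -1  → 120 -1
MUL      → -120
PUSH 2   → -120 2
PUSH 7   → -120 2 7
ADD      → -120 9
ADD      → -111
NEG      → 111

111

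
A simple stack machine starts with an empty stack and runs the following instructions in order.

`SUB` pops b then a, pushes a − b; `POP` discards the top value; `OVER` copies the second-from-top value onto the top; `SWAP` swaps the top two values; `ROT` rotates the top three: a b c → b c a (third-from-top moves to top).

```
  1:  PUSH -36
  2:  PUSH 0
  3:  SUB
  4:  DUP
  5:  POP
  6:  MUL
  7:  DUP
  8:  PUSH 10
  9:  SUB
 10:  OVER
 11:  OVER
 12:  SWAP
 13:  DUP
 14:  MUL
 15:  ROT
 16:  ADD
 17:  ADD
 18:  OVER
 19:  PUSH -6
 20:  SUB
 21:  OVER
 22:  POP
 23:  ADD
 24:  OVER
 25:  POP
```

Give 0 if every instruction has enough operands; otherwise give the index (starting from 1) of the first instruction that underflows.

PUSH -36 -> -36
PUSH 0   -> -36 0
SUB      -> -36
DUP      -> -36 -36
POP      -> -36
MUL  — needs 2 operands, stack has 1 → underflow

6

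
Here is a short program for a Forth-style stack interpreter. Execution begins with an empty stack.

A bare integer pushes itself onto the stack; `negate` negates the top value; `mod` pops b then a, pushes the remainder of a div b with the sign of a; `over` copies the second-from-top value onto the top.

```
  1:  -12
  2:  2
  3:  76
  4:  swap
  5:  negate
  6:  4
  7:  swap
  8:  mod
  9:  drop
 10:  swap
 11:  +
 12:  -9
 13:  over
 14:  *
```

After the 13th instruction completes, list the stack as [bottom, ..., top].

-12    : -12
2      : -12 2
76     : -12 2 76
swap   : -12 76 2
negate : -12 76 -2
4      : -12 76 -2 4
swap   : -12 76 4 -2
mod    : -12 76 0
drop   : -12 76
swap   : 76 -12
+      : 64
-9     : 64 -9
over   : 64 -9 64

[64, -9, 64]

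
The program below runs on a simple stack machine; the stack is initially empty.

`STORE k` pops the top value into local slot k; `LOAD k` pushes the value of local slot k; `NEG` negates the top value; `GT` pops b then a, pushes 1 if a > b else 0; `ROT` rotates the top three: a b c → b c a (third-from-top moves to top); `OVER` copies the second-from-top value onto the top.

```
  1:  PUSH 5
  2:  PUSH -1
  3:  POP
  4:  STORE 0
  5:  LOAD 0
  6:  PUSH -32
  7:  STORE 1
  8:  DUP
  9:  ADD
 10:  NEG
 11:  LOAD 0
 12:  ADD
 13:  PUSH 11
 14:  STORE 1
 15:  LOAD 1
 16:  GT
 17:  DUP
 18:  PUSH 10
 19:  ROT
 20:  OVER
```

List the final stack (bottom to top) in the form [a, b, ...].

[0, 10, 0, 10]

PUSH 5    5
PUSH -1   5 -1
POP       5
STORE 0   (empty)
LOAD 0    5
PUSH -32  5 -32
STORE 1   5
DUP       5 5
ADD       10
NEG       -10
LOAD 0    -10 5
ADD       -5
PUSH 11   -5 11
STORE 1   -5
LOAD 1    -5 11
GT        0
DUP       0 0
PUSH 10   0 0 10
ROT       0 10 0
OVER      0 10 0 10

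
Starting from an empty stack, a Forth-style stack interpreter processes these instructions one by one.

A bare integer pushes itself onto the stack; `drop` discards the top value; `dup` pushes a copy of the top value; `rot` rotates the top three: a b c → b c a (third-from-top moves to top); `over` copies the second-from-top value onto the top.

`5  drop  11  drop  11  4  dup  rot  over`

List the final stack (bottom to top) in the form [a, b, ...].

[4, 4, 11, 4]

5    : [5]
drop : []
11   : [11]
drop : []
11   : [11]
4    : [11, 4]
dup  : [11, 4, 4]
rot  : [4, 4, 11]
over : [4, 4, 11, 4]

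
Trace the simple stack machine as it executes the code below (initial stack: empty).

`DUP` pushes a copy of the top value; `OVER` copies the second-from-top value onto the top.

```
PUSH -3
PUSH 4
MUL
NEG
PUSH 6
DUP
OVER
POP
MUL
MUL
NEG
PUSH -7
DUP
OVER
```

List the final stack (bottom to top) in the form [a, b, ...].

[-432, -7, -7, -7]

PUSH -3  -3
PUSH 4   -3 4
MUL      -12
NEG      12
PUSH 6   12 6
DUP      12 6 6
OVER     12 6 6 6
POP      12 6 6
MUL      12 36
MUL      432
NEG      -432
PUSH -7  -432 -7
DUP      -432 -7 -7
OVER     -432 -7 -7 -7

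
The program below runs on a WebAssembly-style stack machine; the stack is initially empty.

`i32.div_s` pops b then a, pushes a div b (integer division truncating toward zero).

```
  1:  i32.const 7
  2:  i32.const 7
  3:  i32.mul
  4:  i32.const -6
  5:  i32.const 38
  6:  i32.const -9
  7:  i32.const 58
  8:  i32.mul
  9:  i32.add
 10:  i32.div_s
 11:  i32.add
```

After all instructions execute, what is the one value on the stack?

49

i32.const 7  → 7
i32.const 7  → 7 7
i32.mul      → 49
i32.const -6 → 49 -6
i32.const 38 → 49 -6 38
i32.const -9 → 49 -6 38 -9
i32.const 58 → 49 -6 38 -9 58
i32.mul      → 49 -6 38 -522
i32.add      → 49 -6 -484
i32.div_s    → 49 0
i32.add      → 49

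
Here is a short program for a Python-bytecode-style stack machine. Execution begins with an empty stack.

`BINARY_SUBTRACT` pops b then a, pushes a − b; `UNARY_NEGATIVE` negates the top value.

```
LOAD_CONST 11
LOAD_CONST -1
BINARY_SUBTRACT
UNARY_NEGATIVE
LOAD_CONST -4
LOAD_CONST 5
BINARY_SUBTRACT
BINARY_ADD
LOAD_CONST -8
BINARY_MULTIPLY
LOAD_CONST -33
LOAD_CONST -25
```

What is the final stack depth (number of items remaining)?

LOAD_CONST 11   -> [11]
LOAD_CONST -1   -> [11, -1]
BINARY_SUBTRACT -> [12]
UNARY_NEGATIVE  -> [-12]
LOAD_CONST -4   -> [-12, -4]
LOAD_CONST 5    -> [-12, -4, 5]
BINARY_SUBTRACT -> [-12, -9]
BINARY_ADD      -> [-21]
LOAD_CONST -8   -> [-21, -8]
BINARY_MULTIPLY -> [168]
LOAD_CONST -33  -> [168, -33]
LOAD_CONST -25  -> [168, -33, -25]

3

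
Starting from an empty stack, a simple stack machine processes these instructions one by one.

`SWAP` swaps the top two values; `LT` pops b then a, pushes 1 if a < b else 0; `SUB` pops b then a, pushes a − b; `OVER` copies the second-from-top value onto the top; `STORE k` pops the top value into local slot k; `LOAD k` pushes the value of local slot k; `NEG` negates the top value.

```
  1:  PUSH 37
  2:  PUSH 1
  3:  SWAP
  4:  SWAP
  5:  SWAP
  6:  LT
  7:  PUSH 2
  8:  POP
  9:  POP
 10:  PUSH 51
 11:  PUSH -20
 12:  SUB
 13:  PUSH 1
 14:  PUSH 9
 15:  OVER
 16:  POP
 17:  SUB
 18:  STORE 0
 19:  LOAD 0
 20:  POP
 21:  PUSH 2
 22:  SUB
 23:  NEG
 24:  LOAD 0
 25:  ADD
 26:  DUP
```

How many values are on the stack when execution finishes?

PUSH 37  : [37]
PUSH 1   : [37, 1]
SWAP     : [1, 37]
SWAP     : [37, 1]
SWAP     : [1, 37]
LT       : [1]
PUSH 2   : [1, 2]
POP      : [1]
POP      : []
PUSH 51  : [51]
PUSH -20 : [51, -20]
SUB      : [71]
PUSH 1   : [71, 1]
PUSH 9   : [71, 1, 9]
OVER     : [71, 1, 9, 1]
POP      : [71, 1, 9]
SUB      : [71, -8]
STORE 0  : [71]
LOAD 0   : [71, -8]
POP      : [71]
PUSH 2   : [71, 2]
SUB      : [69]
NEG      : [-69]
LOAD 0   : [-69, -8]
ADD      : [-77]
DUP      : [-77, -77]

2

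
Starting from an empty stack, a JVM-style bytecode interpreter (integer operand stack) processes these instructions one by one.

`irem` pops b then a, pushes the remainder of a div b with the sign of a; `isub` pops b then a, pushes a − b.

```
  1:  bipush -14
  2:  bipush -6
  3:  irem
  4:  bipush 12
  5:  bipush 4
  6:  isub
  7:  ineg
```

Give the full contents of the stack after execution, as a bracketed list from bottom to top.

[-2, -8]

bipush -14  [-14]
bipush -6   [-14, -6]
irem        [-2]
bipush 12   [-2, 12]
bipush 4    [-2, 12, 4]
isub        [-2, 8]
ineg        [-2, -8]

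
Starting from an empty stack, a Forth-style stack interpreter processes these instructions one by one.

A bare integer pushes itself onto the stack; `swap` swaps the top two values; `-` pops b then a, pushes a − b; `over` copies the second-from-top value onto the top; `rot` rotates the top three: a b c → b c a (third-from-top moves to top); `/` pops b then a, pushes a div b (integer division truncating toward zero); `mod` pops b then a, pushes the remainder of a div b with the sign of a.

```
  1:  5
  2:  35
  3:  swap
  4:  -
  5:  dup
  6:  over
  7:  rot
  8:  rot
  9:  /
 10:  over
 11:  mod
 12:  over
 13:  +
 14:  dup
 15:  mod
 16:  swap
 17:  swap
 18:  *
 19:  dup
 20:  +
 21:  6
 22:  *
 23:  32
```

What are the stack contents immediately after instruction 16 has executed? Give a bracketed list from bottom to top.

5     [5]
35    [5, 35]
swap  [35, 5]
-     [30]
dup   [30, 30]
over  [30, 30, 30]
rot   [30, 30, 30]
rot   [30, 30, 30]
/     [30, 1]
over  [30, 1, 30]
mod   [30, 1]
over  [30, 1, 30]
+     [30, 31]
dup   [30, 31, 31]
mod   [30, 0]
swap  [0, 30]

[0, 30]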